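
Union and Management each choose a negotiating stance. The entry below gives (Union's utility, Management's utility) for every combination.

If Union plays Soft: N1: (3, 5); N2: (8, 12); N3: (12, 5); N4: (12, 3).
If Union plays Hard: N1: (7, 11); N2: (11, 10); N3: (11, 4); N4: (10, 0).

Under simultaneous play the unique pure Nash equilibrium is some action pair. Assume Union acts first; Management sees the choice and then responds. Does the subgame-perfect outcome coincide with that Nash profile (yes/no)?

Management best-responds to each possible Union move:
- Soft → Management plays N2 (best of 5, 12, 5, 3); Union gets 8.
- Hard → Management plays N1 (best of 11, 10, 4, 0); Union gets 7.
Maximizing over 8, 7, Union chooses Soft. Subgame-perfect outcome: (Soft, N2) with payoffs (8, 12).
Under simultaneous play:
Union's best replies: N1→Hard; N2→Hard; N3→Soft; N4→Soft.
Management's best replies: Soft→N2; Hard→N1.
Only (Hard, N1) has each player best-responding; Nash payoffs (7, 11).
Sequential outcome (Soft, N2) differs from the Nash profile (Hard, N1).

no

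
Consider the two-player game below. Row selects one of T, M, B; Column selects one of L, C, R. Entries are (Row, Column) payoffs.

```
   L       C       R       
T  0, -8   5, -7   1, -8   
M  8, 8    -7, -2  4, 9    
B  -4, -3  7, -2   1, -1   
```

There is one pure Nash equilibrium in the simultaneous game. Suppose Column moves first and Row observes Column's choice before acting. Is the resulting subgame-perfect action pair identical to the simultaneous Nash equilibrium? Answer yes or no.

yes

Backward induction with Column moving first.
- L: Row compares 0, 8, -4 and picks M; Column would get 8.
- C: Row compares 5, -7, 7 and picks B; Column would get -2.
- R: Row compares 1, 4, 1 and picks M; Column would get 9.
Among 8, -2, 9, the best is 9 at R. Subgame-perfect outcome: (M, R) with payoffs (4, 9).
For the simultaneous game, intersect best replies.
Row's best replies: L→M; C→B; R→M.
Column's best replies: T→C; M→R; B→R.
The unique mutual best reply is (M, R), giving (4, 9).
Sequential outcome (M, R) coincides with the Nash profile (M, R).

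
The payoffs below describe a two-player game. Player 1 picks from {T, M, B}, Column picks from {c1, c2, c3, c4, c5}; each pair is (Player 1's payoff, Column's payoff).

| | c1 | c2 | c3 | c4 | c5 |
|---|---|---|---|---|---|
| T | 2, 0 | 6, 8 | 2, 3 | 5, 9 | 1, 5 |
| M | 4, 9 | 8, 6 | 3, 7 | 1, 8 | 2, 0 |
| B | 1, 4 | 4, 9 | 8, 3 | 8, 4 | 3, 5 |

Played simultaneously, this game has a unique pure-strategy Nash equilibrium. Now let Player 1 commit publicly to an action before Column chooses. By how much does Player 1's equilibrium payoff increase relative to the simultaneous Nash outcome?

1

Column best-responds to each possible Player 1 move:
- T: Column compares 0, 8, 3, 9, 5 and picks c4; Player 1 would get 5.
- M: Column compares 9, 6, 7, 8, 0 and picks c1; Player 1 would get 4.
- B: Column compares 4, 9, 3, 4, 5 and picks c2; Player 1 would get 4.
Among 5, 4, 4, the best is 5 at T. Subgame-perfect outcome: (T, c4) with payoffs (5, 9).
For the simultaneous game, intersect best replies.
Player 1's best replies: c1→M; c2→M; c3→B; c4→B; c5→B.
Column's best replies: T→c4; M→c1; B→c2.
The unique mutual best reply is (M, c1), giving (4, 9).
Player 1's commitment gain: 5 − 4 = 1.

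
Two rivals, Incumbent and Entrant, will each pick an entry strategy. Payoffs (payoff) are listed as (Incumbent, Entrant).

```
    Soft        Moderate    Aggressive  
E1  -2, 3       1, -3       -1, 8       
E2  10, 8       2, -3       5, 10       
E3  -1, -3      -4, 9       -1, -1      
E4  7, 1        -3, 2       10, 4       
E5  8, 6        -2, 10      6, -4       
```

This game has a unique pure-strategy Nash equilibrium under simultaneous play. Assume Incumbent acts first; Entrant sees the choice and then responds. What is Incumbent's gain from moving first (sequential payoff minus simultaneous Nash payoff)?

Entrant best-responds to each possible Incumbent move:
- E1 → Entrant plays Aggressive (best of 3, -3, 8); Incumbent gets -1.
- E2 → Entrant plays Aggressive (best of 8, -3, 10); Incumbent gets 5.
- E3 → Entrant plays Moderate (best of -3, 9, -1); Incumbent gets -4.
- E4 → Entrant plays Aggressive (best of 1, 2, 4); Incumbent gets 10.
- E5 → Entrant plays Moderate (best of 6, 10, -4); Incumbent gets -2.
Incumbent's induced payoffs are -1, 5, -4, 10, -2, so Incumbent commits to E4. Subgame-perfect outcome: (E4, Aggressive) with payoffs (10, 4).
Under simultaneous play:
Incumbent's best replies: Soft→E2; Moderate→E2; Aggressive→E4.
Entrant's best replies: E1→Aggressive; E2→Aggressive; E3→Moderate; E4→Aggressive; E5→Moderate.
Only (E4, Aggressive) has each player best-responding; Nash payoffs (10, 4).
Incumbent's commitment gain: 10 − 10 = 0.

0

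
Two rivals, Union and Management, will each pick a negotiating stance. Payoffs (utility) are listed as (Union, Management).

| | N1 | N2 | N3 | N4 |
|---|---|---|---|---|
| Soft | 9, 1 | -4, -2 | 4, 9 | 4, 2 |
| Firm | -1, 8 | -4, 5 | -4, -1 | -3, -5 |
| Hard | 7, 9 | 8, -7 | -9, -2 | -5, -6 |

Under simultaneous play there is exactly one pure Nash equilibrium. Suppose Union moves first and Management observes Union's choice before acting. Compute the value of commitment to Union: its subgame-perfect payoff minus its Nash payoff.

3

Work backward from Management's decision.
- Soft: BR = N3, leader payoff 4.
- Firm: BR = N1, leader payoff -1.
- Hard: BR = N1, leader payoff 7.
Union's induced payoffs are 4, -1, 7, so Union commits to Hard. Subgame-perfect outcome: (Hard, N1) with payoffs (7, 9).
For the simultaneous game, intersect best replies.
Union's best replies: N1→Soft; N2→Hard; N3→Soft; N4→Soft.
Management's best replies: Soft→N3; Firm→N1; Hard→N1.
Only (Soft, N3) has each player best-responding; Nash payoffs (4, 9).
Union's commitment gain: 7 − 4 = 3.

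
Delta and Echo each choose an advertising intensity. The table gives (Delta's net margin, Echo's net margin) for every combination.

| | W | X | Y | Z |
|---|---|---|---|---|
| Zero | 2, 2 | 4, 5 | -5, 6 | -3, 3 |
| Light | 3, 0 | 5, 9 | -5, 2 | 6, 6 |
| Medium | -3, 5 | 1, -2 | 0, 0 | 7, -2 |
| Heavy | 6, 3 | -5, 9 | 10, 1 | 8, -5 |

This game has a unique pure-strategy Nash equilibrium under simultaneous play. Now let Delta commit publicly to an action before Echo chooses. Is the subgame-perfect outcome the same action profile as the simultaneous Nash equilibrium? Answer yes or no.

Solve by backward induction (Delta leads).
- Zero → Echo plays Y (best of 2, 5, 6, 3); Delta gets -5.
- Light → Echo plays X (best of 0, 9, 2, 6); Delta gets 5.
- Medium → Echo plays W (best of 5, -2, 0, -2); Delta gets -3.
- Heavy → Echo plays X (best of 3, 9, 1, -5); Delta gets -5.
Among -5, 5, -3, -5, the best is 5 at Light. Subgame-perfect outcome: (Light, X) with payoffs (5, 9).
Under simultaneous play:
Delta's best replies: W→Heavy; X→Light; Y→Heavy; Z→Heavy.
Echo's best replies: Zero→Y; Light→X; Medium→W; Heavy→X.
Only (Light, X) has each player best-responding; Nash payoffs (5, 9).
Sequential outcome (Light, X) coincides with the Nash profile (Light, X).

yes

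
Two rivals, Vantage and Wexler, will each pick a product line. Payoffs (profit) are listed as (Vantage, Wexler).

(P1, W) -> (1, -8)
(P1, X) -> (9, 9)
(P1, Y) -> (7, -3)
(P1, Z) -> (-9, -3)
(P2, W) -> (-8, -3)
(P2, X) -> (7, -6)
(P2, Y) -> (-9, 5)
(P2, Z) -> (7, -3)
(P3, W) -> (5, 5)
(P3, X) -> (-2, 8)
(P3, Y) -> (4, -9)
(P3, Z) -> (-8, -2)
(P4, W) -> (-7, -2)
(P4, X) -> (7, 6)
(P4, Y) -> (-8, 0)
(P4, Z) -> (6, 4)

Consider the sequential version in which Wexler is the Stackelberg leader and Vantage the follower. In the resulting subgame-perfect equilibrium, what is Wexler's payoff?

Work backward from Vantage's decision.
- W: Vantage compares 1, -8, 5, -7 and picks P3; Wexler would get 5.
- X: Vantage compares 9, 7, -2, 7 and picks P1; Wexler would get 9.
- Y: Vantage compares 7, -9, 4, -8 and picks P1; Wexler would get -3.
- Z: Vantage compares -9, 7, -8, 6 and picks P2; Wexler would get -3.
Maximizing over 5, 9, -3, -3, Wexler chooses X. Subgame-perfect outcome: (P1, X) with payoffs (9, 9).

9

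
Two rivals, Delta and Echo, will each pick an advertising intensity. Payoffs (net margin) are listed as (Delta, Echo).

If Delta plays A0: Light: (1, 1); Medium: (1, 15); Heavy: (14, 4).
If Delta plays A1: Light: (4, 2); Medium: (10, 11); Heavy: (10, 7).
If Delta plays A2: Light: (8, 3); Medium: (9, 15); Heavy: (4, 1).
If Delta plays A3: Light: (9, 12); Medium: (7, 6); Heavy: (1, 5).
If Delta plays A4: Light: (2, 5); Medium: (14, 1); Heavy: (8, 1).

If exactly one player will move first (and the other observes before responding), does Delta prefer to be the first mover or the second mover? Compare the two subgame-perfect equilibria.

first

If Delta leads: Echo's best replies are A0→Medium, A1→Medium, A2→Medium, A3→Light, A4→Light; Delta's induced payoffs 1, 10, 9, 9, 2; outcome (A1, Medium), payoffs (10, 11).
If Echo leads: Delta's best replies are Light→A3, Medium→A4, Heavy→A0; Echo's induced payoffs 12, 1, 4; outcome (A3, Light), payoffs (9, 12).
Delta gets 10 moving first and 9 moving second, so Delta prefers to move first.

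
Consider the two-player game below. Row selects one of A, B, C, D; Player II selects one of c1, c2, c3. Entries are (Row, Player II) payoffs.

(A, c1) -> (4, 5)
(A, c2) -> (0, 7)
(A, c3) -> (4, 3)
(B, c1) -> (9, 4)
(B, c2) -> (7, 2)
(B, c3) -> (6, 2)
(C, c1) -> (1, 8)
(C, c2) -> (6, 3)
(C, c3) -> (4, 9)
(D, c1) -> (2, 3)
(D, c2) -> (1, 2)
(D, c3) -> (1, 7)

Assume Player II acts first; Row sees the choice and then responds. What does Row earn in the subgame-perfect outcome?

Work backward from Row's decision.
- c1: Row compares 4, 9, 1, 2 and picks B; Player II would get 4.
- c2: Row compares 0, 7, 6, 1 and picks B; Player II would get 2.
- c3: Row compares 4, 6, 4, 1 and picks B; Player II would get 2.
Maximizing over 4, 2, 2, Player II chooses c1. Subgame-perfect outcome: (B, c1) with payoffs (9, 4).

9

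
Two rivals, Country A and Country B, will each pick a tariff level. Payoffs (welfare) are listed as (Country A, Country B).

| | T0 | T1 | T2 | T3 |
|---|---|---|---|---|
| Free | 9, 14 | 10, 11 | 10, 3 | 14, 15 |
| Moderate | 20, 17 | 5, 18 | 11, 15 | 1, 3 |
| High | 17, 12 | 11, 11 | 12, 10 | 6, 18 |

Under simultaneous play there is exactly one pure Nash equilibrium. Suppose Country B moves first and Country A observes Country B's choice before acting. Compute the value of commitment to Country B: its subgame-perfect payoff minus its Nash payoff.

2

Country A best-responds to each possible Country B move:
- T0: BR = Moderate, leader payoff 17.
- T1: BR = High, leader payoff 11.
- T2: BR = High, leader payoff 10.
- T3: BR = Free, leader payoff 15.
Maximizing over 17, 11, 10, 15, Country B chooses T0. Subgame-perfect outcome: (Moderate, T0) with payoffs (20, 17).
Now find the simultaneous Nash equilibrium.
Country A's best replies: T0→Moderate; T1→High; T2→High; T3→Free.
Country B's best replies: Free→T3; Moderate→T1; High→T3.
The unique mutual best reply is (Free, T3), giving (14, 15).
Country B's commitment gain: 17 − 15 = 2.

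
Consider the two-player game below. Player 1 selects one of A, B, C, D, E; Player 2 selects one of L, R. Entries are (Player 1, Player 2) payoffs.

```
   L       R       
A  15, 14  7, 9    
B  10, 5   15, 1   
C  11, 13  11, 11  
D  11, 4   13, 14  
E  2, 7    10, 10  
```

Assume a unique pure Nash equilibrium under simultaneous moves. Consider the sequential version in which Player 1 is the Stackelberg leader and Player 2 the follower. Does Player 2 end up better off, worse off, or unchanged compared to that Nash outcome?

Solve by backward induction (Player 1 leads).
- A → Player 2 plays L (best of 14, 9); Player 1 gets 15.
- B → Player 2 plays L (best of 5, 1); Player 1 gets 10.
- C → Player 2 plays L (best of 13, 11); Player 1 gets 11.
- D → Player 2 plays R (best of 4, 14); Player 1 gets 13.
- E → Player 2 plays R (best of 7, 10); Player 1 gets 10.
Among 15, 10, 11, 13, 10, the best is 15 at A. Subgame-perfect outcome: (A, L) with payoffs (15, 14).
Under simultaneous play:
Player 1's best replies: L→A; R→B.
Player 2's best replies: A→L; B→L; C→L; D→R; E→R.
The unique mutual best reply is (A, L), giving (15, 14).
Player 2 earns 14 sequentially versus 14 at the Nash outcome: unchanged.

unchanged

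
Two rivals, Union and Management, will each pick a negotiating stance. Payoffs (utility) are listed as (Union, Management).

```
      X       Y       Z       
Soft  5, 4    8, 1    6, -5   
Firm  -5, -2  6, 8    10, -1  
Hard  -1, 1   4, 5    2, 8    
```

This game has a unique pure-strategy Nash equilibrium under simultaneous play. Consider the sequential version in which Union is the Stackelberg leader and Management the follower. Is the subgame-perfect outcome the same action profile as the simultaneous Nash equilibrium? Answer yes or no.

no

Solve by backward induction (Union leads).
- Soft → Management plays X (best of 4, 1, -5); Union gets 5.
- Firm → Management plays Y (best of -2, 8, -1); Union gets 6.
- Hard → Management plays Z (best of 1, 5, 8); Union gets 2.
Among 5, 6, 2, the best is 6 at Firm. Subgame-perfect outcome: (Firm, Y) with payoffs (6, 8).
Now find the simultaneous Nash equilibrium.
Union's best replies: X→Soft; Y→Soft; Z→Firm.
Management's best replies: Soft→X; Firm→Y; Hard→Z.
Only (Soft, X) has each player best-responding; Nash payoffs (5, 4).
Sequential outcome (Firm, Y) differs from the Nash profile (Soft, X).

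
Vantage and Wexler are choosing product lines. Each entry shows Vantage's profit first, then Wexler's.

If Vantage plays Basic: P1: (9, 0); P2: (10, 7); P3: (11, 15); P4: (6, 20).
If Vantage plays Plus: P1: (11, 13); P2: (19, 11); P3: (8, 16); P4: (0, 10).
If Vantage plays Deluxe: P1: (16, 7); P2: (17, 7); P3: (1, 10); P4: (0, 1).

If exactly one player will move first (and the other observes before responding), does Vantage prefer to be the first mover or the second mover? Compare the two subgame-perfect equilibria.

If Vantage leads: Wexler's best replies are Basic→P4, Plus→P3, Deluxe→P3; Vantage's induced payoffs 6, 8, 1; outcome (Plus, P3), payoffs (8, 16).
If Wexler leads: Vantage's best replies are P1→Deluxe, P2→Plus, P3→Basic, P4→Basic; Wexler's induced payoffs 7, 11, 15, 20; outcome (Basic, P4), payoffs (6, 20).
Vantage gets 8 moving first and 6 moving second, so Vantage prefers to move first.

first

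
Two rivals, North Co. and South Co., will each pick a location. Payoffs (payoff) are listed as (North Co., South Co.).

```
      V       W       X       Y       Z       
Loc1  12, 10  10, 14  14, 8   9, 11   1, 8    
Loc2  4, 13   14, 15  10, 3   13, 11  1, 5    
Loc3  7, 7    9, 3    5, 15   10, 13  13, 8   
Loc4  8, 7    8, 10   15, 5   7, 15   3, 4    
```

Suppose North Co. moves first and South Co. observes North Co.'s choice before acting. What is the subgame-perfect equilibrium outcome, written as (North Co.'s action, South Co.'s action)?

(Loc2, W)

Backward induction with North Co. moving first.
- Loc1: BR = W, leader payoff 10.
- Loc2: BR = W, leader payoff 14.
- Loc3: BR = X, leader payoff 5.
- Loc4: BR = Y, leader payoff 7.
North Co.'s induced payoffs are 10, 14, 5, 7, so North Co. commits to Loc2. Subgame-perfect outcome: (Loc2, W) with payoffs (14, 15).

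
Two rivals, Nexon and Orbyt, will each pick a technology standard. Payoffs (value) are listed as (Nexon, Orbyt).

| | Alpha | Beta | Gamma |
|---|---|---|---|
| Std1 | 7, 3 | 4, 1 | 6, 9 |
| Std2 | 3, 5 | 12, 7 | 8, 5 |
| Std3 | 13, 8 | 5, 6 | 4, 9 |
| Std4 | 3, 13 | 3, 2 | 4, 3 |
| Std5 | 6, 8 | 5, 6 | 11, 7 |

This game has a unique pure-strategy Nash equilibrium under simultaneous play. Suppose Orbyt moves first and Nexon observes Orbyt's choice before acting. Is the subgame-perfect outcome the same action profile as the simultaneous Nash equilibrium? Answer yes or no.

no

Solve by backward induction (Orbyt leads).
- Alpha → Nexon plays Std3 (best of 7, 3, 13, 3, 6); Orbyt gets 8.
- Beta → Nexon plays Std2 (best of 4, 12, 5, 3, 5); Orbyt gets 7.
- Gamma → Nexon plays Std5 (best of 6, 8, 4, 4, 11); Orbyt gets 7.
Among 8, 7, 7, the best is 8 at Alpha. Subgame-perfect outcome: (Std3, Alpha) with payoffs (13, 8).
Under simultaneous play:
Nexon's best replies: Alpha→Std3; Beta→Std2; Gamma→Std5.
Orbyt's best replies: Std1→Gamma; Std2→Beta; Std3→Gamma; Std4→Alpha; Std5→Alpha.
The unique mutual best reply is (Std2, Beta), giving (12, 7).
Sequential outcome (Std3, Alpha) differs from the Nash profile (Std2, Beta).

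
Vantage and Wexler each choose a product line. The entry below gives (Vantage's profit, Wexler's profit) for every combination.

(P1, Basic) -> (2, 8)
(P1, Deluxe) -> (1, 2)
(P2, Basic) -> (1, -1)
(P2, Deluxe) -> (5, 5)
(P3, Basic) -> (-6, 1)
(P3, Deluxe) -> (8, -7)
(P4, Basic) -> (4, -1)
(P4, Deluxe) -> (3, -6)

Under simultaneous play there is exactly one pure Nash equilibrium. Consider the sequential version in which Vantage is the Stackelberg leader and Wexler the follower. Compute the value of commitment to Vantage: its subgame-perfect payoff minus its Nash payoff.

Work backward from Wexler's decision.
- P1: Wexler compares 8, 2 and picks Basic; Vantage would get 2.
- P2: Wexler compares -1, 5 and picks Deluxe; Vantage would get 5.
- P3: Wexler compares 1, -7 and picks Basic; Vantage would get -6.
- P4: Wexler compares -1, -6 and picks Basic; Vantage would get 4.
Maximizing over 2, 5, -6, 4, Vantage chooses P2. Subgame-perfect outcome: (P2, Deluxe) with payoffs (5, 5).
Now find the simultaneous Nash equilibrium.
Vantage's best replies: Basic→P4; Deluxe→P3.
Wexler's best replies: P1→Basic; P2→Deluxe; P3→Basic; P4→Basic.
The unique mutual best reply is (P4, Basic), giving (4, -1).
Vantage's commitment gain: 5 − 4 = 1.

1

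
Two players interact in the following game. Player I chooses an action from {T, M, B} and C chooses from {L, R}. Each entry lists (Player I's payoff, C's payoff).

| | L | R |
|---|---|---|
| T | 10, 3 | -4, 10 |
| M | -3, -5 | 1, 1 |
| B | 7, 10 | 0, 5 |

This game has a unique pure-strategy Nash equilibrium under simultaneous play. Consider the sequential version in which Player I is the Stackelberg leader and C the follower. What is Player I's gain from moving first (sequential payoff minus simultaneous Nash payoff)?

6

C best-responds to each possible Player I move:
- T: BR = R, leader payoff -4.
- M: BR = R, leader payoff 1.
- B: BR = L, leader payoff 7.
Maximizing over -4, 1, 7, Player I chooses B. Subgame-perfect outcome: (B, L) with payoffs (7, 10).
Now find the simultaneous Nash equilibrium.
Player I's best replies: L→T; R→M.
C's best replies: T→R; M→R; B→L.
Only (M, R) has each player best-responding; Nash payoffs (1, 1).
Player I's commitment gain: 7 − 1 = 6.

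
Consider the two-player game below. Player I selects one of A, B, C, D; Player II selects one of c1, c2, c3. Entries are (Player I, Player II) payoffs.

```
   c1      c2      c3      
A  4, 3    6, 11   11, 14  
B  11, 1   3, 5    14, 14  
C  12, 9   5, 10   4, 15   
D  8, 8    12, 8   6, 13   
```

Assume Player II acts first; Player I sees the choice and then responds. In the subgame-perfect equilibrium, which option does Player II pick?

c3

Backward induction with Player II moving first.
- c1 → Player I plays C (best of 4, 11, 12, 8); Player II gets 9.
- c2 → Player I plays D (best of 6, 3, 5, 12); Player II gets 8.
- c3 → Player I plays B (best of 11, 14, 4, 6); Player II gets 14.
Player II's induced payoffs are 9, 8, 14, so Player II commits to c3. Subgame-perfect outcome: (B, c3) with payoffs (14, 14).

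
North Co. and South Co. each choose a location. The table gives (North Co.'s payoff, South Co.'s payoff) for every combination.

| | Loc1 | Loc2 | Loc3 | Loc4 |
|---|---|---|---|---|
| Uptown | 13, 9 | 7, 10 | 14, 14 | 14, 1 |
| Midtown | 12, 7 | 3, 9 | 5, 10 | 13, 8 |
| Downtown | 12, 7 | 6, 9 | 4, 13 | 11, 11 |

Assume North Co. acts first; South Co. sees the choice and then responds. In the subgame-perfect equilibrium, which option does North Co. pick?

Work backward from South Co.'s decision.
- Uptown: BR = Loc3, leader payoff 14.
- Midtown: BR = Loc3, leader payoff 5.
- Downtown: BR = Loc3, leader payoff 4.
Maximizing over 14, 5, 4, North Co. chooses Uptown. Subgame-perfect outcome: (Uptown, Loc3) with payoffs (14, 14).

Uptown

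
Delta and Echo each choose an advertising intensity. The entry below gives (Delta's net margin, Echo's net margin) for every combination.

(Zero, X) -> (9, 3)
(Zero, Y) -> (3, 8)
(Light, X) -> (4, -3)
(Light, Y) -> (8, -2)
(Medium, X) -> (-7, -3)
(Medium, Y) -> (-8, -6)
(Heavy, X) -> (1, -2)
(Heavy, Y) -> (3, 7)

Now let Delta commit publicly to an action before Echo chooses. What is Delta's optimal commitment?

Echo best-responds to each possible Delta move:
- Zero: BR = Y, leader payoff 3.
- Light: BR = Y, leader payoff 8.
- Medium: BR = X, leader payoff -7.
- Heavy: BR = Y, leader payoff 3.
Maximizing over 3, 8, -7, 3, Delta chooses Light. Subgame-perfect outcome: (Light, Y) with payoffs (8, -2).

Light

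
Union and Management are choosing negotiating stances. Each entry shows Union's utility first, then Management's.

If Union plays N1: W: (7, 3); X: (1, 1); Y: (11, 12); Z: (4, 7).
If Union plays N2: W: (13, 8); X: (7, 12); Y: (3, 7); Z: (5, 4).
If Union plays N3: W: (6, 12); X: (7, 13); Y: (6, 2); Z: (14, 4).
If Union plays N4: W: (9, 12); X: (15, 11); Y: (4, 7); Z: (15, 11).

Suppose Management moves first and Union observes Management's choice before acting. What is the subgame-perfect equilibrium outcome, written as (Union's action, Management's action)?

Work backward from Union's decision.
- W: Union compares 7, 13, 6, 9 and picks N2; Management would get 8.
- X: Union compares 1, 7, 7, 15 and picks N4; Management would get 11.
- Y: Union compares 11, 3, 6, 4 and picks N1; Management would get 12.
- Z: Union compares 4, 5, 14, 15 and picks N4; Management would get 11.
Among 8, 11, 12, 11, the best is 12 at Y. Subgame-perfect outcome: (N1, Y) with payoffs (11, 12).

(N1, Y)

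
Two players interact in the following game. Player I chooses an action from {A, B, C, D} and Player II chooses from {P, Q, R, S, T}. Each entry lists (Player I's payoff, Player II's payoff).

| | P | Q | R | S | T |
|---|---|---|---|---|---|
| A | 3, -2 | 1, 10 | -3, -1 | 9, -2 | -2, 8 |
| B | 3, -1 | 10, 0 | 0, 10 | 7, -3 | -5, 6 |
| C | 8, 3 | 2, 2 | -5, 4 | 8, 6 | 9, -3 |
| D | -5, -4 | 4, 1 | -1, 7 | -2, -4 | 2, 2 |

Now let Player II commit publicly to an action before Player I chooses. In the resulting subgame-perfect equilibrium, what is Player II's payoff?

Work backward from Player I's decision.
- P → Player I plays C (best of 3, 3, 8, -5); Player II gets 3.
- Q → Player I plays B (best of 1, 10, 2, 4); Player II gets 0.
- R → Player I plays B (best of -3, 0, -5, -1); Player II gets 10.
- S → Player I plays A (best of 9, 7, 8, -2); Player II gets -2.
- T → Player I plays C (best of -2, -5, 9, 2); Player II gets -3.
Maximizing over 3, 0, 10, -2, -3, Player II chooses R. Subgame-perfect outcome: (B, R) with payoffs (0, 10).

10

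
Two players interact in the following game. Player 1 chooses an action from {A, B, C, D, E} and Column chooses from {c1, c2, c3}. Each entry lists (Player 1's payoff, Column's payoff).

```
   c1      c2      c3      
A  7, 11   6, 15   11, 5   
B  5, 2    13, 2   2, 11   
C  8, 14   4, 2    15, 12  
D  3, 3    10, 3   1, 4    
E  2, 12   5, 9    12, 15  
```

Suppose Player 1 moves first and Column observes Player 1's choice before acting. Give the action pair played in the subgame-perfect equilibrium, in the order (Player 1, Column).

(E, c3)

Column best-responds to each possible Player 1 move:
- A → Column plays c2 (best of 11, 15, 5); Player 1 gets 6.
- B → Column plays c3 (best of 2, 2, 11); Player 1 gets 2.
- C → Column plays c1 (best of 14, 2, 12); Player 1 gets 8.
- D → Column plays c3 (best of 3, 3, 4); Player 1 gets 1.
- E → Column plays c3 (best of 12, 9, 15); Player 1 gets 12.
Maximizing over 6, 2, 8, 1, 12, Player 1 chooses E. Subgame-perfect outcome: (E, c3) with payoffs (12, 15).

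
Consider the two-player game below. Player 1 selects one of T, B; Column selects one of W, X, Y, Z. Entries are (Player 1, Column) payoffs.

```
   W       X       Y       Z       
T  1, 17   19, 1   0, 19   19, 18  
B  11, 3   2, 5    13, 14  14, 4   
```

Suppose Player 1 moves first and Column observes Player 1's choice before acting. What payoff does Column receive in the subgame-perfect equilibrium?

14

Column best-responds to each possible Player 1 move:
- T → Column plays Y (best of 17, 1, 19, 18); Player 1 gets 0.
- B → Column plays Y (best of 3, 5, 14, 4); Player 1 gets 13.
Player 1's induced payoffs are 0, 13, so Player 1 commits to B. Subgame-perfect outcome: (B, Y) with payoffs (13, 14).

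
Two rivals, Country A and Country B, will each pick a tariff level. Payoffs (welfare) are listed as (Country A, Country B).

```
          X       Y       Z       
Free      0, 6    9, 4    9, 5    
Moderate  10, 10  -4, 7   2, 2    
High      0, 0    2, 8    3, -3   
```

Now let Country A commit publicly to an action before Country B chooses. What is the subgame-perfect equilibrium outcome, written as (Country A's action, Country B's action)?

(Moderate, X)

Backward induction with Country A moving first.
- Free: Country B compares 6, 4, 5 and picks X; Country A would get 0.
- Moderate: Country B compares 10, 7, 2 and picks X; Country A would get 10.
- High: Country B compares 0, 8, -3 and picks Y; Country A would get 2.
Among 0, 10, 2, the best is 10 at Moderate. Subgame-perfect outcome: (Moderate, X) with payoffs (10, 10).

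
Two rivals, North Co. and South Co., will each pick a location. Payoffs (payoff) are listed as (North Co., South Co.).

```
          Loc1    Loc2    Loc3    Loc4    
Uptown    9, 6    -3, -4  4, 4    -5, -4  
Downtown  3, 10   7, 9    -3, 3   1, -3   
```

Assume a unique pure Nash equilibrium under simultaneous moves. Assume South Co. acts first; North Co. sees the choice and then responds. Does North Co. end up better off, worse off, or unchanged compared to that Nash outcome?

Work backward from North Co.'s decision.
- Loc1 → North Co. plays Uptown (best of 9, 3); South Co. gets 6.
- Loc2 → North Co. plays Downtown (best of -3, 7); South Co. gets 9.
- Loc3 → North Co. plays Uptown (best of 4, -3); South Co. gets 4.
- Loc4 → North Co. plays Downtown (best of -5, 1); South Co. gets -3.
Among 6, 9, 4, -3, the best is 9 at Loc2. Subgame-perfect outcome: (Downtown, Loc2) with payoffs (7, 9).
Now find the simultaneous Nash equilibrium.
North Co.'s best replies: Loc1→Uptown; Loc2→Downtown; Loc3→Uptown; Loc4→Downtown.
South Co.'s best replies: Uptown→Loc1; Downtown→Loc1.
The unique mutual best reply is (Uptown, Loc1), giving (9, 6).
North Co. earns 7 sequentially versus 9 at the Nash outcome: worse off.

worse off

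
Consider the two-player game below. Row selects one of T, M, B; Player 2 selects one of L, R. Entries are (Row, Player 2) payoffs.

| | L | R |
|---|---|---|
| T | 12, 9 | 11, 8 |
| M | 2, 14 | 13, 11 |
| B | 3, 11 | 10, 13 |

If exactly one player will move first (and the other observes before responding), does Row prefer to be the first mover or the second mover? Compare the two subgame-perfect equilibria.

second

If Row leads: Player 2's best replies are T→L, M→L, B→R; Row's induced payoffs 12, 2, 10; outcome (T, L), payoffs (12, 9).
If Player 2 leads: Row's best replies are L→T, R→M; Player 2's induced payoffs 9, 11; outcome (M, R), payoffs (13, 11).
Row gets 12 moving first and 13 moving second, so Row prefers to move second.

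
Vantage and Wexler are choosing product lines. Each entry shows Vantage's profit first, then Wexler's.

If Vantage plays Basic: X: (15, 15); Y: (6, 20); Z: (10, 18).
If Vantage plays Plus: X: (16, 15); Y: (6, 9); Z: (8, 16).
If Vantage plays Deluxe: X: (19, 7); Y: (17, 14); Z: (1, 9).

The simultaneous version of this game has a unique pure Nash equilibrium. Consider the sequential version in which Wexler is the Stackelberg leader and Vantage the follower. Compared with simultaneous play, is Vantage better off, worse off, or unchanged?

worse off

Vantage best-responds to each possible Wexler move:
- X: BR = Deluxe, leader payoff 7.
- Y: BR = Deluxe, leader payoff 14.
- Z: BR = Basic, leader payoff 18.
Maximizing over 7, 14, 18, Wexler chooses Z. Subgame-perfect outcome: (Basic, Z) with payoffs (10, 18).
For the simultaneous game, intersect best replies.
Vantage's best replies: X→Deluxe; Y→Deluxe; Z→Basic.
Wexler's best replies: Basic→Y; Plus→Z; Deluxe→Y.
Only (Deluxe, Y) has each player best-responding; Nash payoffs (17, 14).
Vantage earns 10 sequentially versus 17 at the Nash outcome: worse off.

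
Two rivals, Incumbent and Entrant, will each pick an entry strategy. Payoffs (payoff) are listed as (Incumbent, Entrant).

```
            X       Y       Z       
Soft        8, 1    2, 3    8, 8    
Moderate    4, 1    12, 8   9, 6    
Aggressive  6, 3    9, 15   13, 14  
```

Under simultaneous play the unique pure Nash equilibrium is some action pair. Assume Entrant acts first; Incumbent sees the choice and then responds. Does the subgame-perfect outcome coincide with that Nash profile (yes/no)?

no

Work backward from Incumbent's decision.
- X: BR = Soft, leader payoff 1.
- Y: BR = Moderate, leader payoff 8.
- Z: BR = Aggressive, leader payoff 14.
Entrant's induced payoffs are 1, 8, 14, so Entrant commits to Z. Subgame-perfect outcome: (Aggressive, Z) with payoffs (13, 14).
For the simultaneous game, intersect best replies.
Incumbent's best replies: X→Soft; Y→Moderate; Z→Aggressive.
Entrant's best replies: Soft→Z; Moderate→Y; Aggressive→Y.
The unique mutual best reply is (Moderate, Y), giving (12, 8).
Sequential outcome (Aggressive, Z) differs from the Nash profile (Moderate, Y).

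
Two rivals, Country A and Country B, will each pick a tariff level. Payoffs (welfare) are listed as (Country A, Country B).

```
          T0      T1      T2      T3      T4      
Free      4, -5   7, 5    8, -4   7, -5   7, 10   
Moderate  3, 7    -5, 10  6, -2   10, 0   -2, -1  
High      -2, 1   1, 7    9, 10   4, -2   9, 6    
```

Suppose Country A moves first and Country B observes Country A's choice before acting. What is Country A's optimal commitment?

Work backward from Country B's decision.
- Free → Country B plays T4 (best of -5, 5, -4, -5, 10); Country A gets 7.
- Moderate → Country B plays T1 (best of 7, 10, -2, 0, -1); Country A gets -5.
- High → Country B plays T2 (best of 1, 7, 10, -2, 6); Country A gets 9.
Among 7, -5, 9, the best is 9 at High. Subgame-perfect outcome: (High, T2) with payoffs (9, 10).

High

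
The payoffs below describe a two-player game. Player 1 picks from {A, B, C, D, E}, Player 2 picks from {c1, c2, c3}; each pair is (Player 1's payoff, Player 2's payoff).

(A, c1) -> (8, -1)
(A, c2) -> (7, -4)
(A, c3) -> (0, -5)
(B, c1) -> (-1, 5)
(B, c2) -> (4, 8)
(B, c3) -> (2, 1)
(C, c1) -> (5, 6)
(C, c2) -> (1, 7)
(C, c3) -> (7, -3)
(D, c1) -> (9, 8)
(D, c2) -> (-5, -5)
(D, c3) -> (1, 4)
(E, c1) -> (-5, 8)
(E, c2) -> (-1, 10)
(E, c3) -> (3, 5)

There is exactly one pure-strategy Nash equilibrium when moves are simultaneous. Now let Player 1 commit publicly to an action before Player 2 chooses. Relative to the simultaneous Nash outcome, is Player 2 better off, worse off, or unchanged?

unchanged

Player 2 best-responds to each possible Player 1 move:
- A → Player 2 plays c1 (best of -1, -4, -5); Player 1 gets 8.
- B → Player 2 plays c2 (best of 5, 8, 1); Player 1 gets 4.
- C → Player 2 plays c2 (best of 6, 7, -3); Player 1 gets 1.
- D → Player 2 plays c1 (best of 8, -5, 4); Player 1 gets 9.
- E → Player 2 plays c2 (best of 8, 10, 5); Player 1 gets -1.
Player 1's induced payoffs are 8, 4, 1, 9, -1, so Player 1 commits to D. Subgame-perfect outcome: (D, c1) with payoffs (9, 8).
For the simultaneous game, intersect best replies.
Player 1's best replies: c1→D; c2→A; c3→C.
Player 2's best replies: A→c1; B→c2; C→c2; D→c1; E→c2.
Only (D, c1) has each player best-responding; Nash payoffs (9, 8).
Player 2 earns 8 sequentially versus 8 at the Nash outcome: unchanged.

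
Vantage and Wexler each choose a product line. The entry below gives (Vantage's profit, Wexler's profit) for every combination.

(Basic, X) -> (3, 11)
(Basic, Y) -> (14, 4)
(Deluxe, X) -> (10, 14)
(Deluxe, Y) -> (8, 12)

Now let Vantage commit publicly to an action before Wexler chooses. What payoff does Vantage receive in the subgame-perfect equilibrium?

Wexler best-responds to each possible Vantage move:
- Basic → Wexler plays X (best of 11, 4); Vantage gets 3.
- Deluxe → Wexler plays X (best of 14, 12); Vantage gets 10.
Among 3, 10, the best is 10 at Deluxe. Subgame-perfect outcome: (Deluxe, X) with payoffs (10, 14).

10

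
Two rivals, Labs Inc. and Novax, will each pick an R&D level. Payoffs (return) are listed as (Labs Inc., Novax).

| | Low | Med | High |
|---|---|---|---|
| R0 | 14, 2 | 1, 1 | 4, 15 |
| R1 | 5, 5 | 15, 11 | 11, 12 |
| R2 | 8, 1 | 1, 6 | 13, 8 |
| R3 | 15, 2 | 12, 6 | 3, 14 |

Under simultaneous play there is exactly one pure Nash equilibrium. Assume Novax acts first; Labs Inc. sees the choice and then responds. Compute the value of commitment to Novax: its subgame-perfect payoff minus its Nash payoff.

3

Solve by backward induction (Novax leads).
- Low → Labs Inc. plays R3 (best of 14, 5, 8, 15); Novax gets 2.
- Med → Labs Inc. plays R1 (best of 1, 15, 1, 12); Novax gets 11.
- High → Labs Inc. plays R2 (best of 4, 11, 13, 3); Novax gets 8.
Novax's induced payoffs are 2, 11, 8, so Novax commits to Med. Subgame-perfect outcome: (R1, Med) with payoffs (15, 11).
For the simultaneous game, intersect best replies.
Labs Inc.'s best replies: Low→R3; Med→R1; High→R2.
Novax's best replies: R0→High; R1→High; R2→High; R3→High.
The unique mutual best reply is (R2, High), giving (13, 8).
Novax's commitment gain: 11 − 8 = 3.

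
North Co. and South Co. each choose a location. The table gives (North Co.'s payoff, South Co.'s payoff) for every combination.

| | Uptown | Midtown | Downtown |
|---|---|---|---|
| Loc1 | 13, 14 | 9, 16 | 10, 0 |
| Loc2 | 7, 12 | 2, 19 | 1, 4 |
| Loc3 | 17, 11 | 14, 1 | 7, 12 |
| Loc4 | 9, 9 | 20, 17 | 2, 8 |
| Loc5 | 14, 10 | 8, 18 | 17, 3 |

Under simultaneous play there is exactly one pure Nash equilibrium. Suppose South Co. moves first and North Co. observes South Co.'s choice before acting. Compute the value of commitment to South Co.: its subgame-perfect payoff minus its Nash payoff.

0

Work backward from North Co.'s decision.
- Uptown: North Co. compares 13, 7, 17, 9, 14 and picks Loc3; South Co. would get 11.
- Midtown: North Co. compares 9, 2, 14, 20, 8 and picks Loc4; South Co. would get 17.
- Downtown: North Co. compares 10, 1, 7, 2, 17 and picks Loc5; South Co. would get 3.
Maximizing over 11, 17, 3, South Co. chooses Midtown. Subgame-perfect outcome: (Loc4, Midtown) with payoffs (20, 17).
Under simultaneous play:
North Co.'s best replies: Uptown→Loc3; Midtown→Loc4; Downtown→Loc5.
South Co.'s best replies: Loc1→Midtown; Loc2→Midtown; Loc3→Downtown; Loc4→Midtown; Loc5→Midtown.
Only (Loc4, Midtown) has each player best-responding; Nash payoffs (20, 17).
South Co.'s commitment gain: 17 − 17 = 0.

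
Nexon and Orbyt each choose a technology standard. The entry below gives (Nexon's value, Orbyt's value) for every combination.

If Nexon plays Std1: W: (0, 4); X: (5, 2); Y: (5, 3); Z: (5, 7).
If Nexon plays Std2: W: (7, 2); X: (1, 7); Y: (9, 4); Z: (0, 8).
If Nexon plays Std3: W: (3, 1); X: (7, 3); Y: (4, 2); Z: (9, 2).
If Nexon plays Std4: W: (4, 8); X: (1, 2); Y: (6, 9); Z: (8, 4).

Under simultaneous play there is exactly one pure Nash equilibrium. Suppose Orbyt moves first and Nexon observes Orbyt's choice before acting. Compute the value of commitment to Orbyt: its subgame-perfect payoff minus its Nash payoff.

1

Solve by backward induction (Orbyt leads).
- W: Nexon compares 0, 7, 3, 4 and picks Std2; Orbyt would get 2.
- X: Nexon compares 5, 1, 7, 1 and picks Std3; Orbyt would get 3.
- Y: Nexon compares 5, 9, 4, 6 and picks Std2; Orbyt would get 4.
- Z: Nexon compares 5, 0, 9, 8 and picks Std3; Orbyt would get 2.
Among 2, 3, 4, 2, the best is 4 at Y. Subgame-perfect outcome: (Std2, Y) with payoffs (9, 4).
For the simultaneous game, intersect best replies.
Nexon's best replies: W→Std2; X→Std3; Y→Std2; Z→Std3.
Orbyt's best replies: Std1→Z; Std2→Z; Std3→X; Std4→Y.
The unique mutual best reply is (Std3, X), giving (7, 3).
Orbyt's commitment gain: 4 − 3 = 1.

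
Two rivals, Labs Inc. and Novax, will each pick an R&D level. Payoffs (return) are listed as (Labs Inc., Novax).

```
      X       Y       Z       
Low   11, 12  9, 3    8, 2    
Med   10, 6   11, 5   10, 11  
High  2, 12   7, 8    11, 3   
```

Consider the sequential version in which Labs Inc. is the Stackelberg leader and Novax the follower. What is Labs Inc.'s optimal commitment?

Low

Solve by backward induction (Labs Inc. leads).
- Low → Novax plays X (best of 12, 3, 2); Labs Inc. gets 11.
- Med → Novax plays Z (best of 6, 5, 11); Labs Inc. gets 10.
- High → Novax plays X (best of 12, 8, 3); Labs Inc. gets 2.
Among 11, 10, 2, the best is 11 at Low. Subgame-perfect outcome: (Low, X) with payoffs (11, 12).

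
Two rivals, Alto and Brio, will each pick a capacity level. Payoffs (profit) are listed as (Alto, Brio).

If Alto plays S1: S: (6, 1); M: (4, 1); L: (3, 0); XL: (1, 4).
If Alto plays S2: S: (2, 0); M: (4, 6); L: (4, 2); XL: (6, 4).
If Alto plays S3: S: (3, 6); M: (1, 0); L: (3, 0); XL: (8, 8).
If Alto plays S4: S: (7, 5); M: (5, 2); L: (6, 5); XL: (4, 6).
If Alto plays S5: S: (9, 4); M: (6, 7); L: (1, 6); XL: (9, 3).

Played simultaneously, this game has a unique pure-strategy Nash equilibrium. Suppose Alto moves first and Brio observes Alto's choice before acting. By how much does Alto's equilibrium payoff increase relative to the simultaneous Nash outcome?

Backward induction with Alto moving first.
- S1 → Brio plays XL (best of 1, 1, 0, 4); Alto gets 1.
- S2 → Brio plays M (best of 0, 6, 2, 4); Alto gets 4.
- S3 → Brio plays XL (best of 6, 0, 0, 8); Alto gets 8.
- S4 → Brio plays XL (best of 5, 2, 5, 6); Alto gets 4.
- S5 → Brio plays M (best of 4, 7, 6, 3); Alto gets 6.
Maximizing over 1, 4, 8, 4, 6, Alto chooses S3. Subgame-perfect outcome: (S3, XL) with payoffs (8, 8).
Under simultaneous play:
Alto's best replies: S→S5; M→S5; L→S4; XL→S5.
Brio's best replies: S1→XL; S2→M; S3→XL; S4→XL; S5→M.
Only (S5, M) has each player best-responding; Nash payoffs (6, 7).
Alto's commitment gain: 8 − 6 = 2.

2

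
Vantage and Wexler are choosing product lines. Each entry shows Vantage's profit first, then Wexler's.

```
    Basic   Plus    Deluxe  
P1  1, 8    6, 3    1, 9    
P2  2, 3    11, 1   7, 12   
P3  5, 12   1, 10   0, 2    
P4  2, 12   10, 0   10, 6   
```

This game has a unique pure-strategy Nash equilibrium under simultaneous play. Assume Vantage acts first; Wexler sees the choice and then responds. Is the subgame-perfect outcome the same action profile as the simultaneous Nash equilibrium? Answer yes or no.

no

Solve by backward induction (Vantage leads).
- P1: Wexler compares 8, 3, 9 and picks Deluxe; Vantage would get 1.
- P2: Wexler compares 3, 1, 12 and picks Deluxe; Vantage would get 7.
- P3: Wexler compares 12, 10, 2 and picks Basic; Vantage would get 5.
- P4: Wexler compares 12, 0, 6 and picks Basic; Vantage would get 2.
Among 1, 7, 5, 2, the best is 7 at P2. Subgame-perfect outcome: (P2, Deluxe) with payoffs (7, 12).
For the simultaneous game, intersect best replies.
Vantage's best replies: Basic→P3; Plus→P2; Deluxe→P4.
Wexler's best replies: P1→Deluxe; P2→Deluxe; P3→Basic; P4→Basic.
The unique mutual best reply is (P3, Basic), giving (5, 12).
Sequential outcome (P2, Deluxe) differs from the Nash profile (P3, Basic).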